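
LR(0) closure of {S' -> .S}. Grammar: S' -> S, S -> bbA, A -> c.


Start: S' -> .S
For each item with dot before a nonterminal B, add B -> .γ for every B-production
Closure: [S' -> .S, S -> .bbA]


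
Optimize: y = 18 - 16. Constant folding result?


18 - 16 = 2 at compile time
Optimized: y = 2


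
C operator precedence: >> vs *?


'*' is multiplicative (level 10); '>>' is shift (level 8)
Higher level binds tighter
'*' has higher precedence than '>>'


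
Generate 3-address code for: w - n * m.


Break into single-operator statements:
t1 = n * m
t2 = w - t1


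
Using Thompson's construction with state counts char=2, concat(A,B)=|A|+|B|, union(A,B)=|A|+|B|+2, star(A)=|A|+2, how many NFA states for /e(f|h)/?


Syntax tree has 3 char leaf(s), 1 union(s), 0 star(s)
chars contribute 3×2 = 6; each union adds +2; each star adds +2
Total: 6 + 2 + 0 = 8 states


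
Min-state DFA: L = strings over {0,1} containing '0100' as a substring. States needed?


KMP-style automaton: 4 progress states + 1 absorbing accept = 5
Minimal DFA: 5 states


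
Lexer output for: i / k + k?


Scan left to right, longest-match per lexeme
Tokens: ID(i), OP(/), ID(k), OP(+), ID(k)


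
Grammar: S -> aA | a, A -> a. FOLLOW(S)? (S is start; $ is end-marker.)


$ ∈ FOLLOW(S). For each A -> αBβ: add FIRST(β)\{ε} to FOLLOW(B); if β nullable, add FOLLOW(A).
FOLLOW(S) = {$}


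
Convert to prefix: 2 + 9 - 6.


left-to-right (same/higher precedence on left): tree is (- (+ 2 9) 6)
Prefix: - + 2 9 6


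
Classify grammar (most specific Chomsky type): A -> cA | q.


Right-linear: every RHS is a terminal or a terminal followed by one nonterminal
Classification: Type 3 (Regular)


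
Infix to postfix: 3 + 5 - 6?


Left to right (same or higher precedence on left)
Postfix: 3 5 + 6 -


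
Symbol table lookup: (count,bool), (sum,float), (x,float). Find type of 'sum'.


Lookup 'sum' → type float


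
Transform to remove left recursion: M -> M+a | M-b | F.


Left-recursive alternatives: M+a, M-b; non-recursive: F
Introduce M': M -> FM', M' -> +aM' | -bM' | ε


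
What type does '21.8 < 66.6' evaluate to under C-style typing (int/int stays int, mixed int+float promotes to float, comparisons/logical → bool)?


Operand types: float < float
Rule: comparison yields bool
Result type: bool


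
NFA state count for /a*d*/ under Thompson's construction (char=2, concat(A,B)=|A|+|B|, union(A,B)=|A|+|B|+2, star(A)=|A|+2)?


Syntax tree has 2 char leaf(s), 0 union(s), 2 star(s)
chars contribute 2×2 = 4; each union adds +2; each star adds +2
Total: 4 + 0 + 4 = 8 states


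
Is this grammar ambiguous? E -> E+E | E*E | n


'n+n*n' has two parse trees (no precedence encoded between + and *)
Ambiguous


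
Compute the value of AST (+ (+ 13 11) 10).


Evaluate inner: (+ 13 11) = 24
Evaluate root: (+ 24 10) = 34
Result: 34


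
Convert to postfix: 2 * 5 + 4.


Left to right (same or higher precedence on left)
Postfix: 2 5 * 4 +


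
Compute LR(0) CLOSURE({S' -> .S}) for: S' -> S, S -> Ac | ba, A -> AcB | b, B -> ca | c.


Start: S' -> .S
For each item with dot before a nonterminal B, add B -> .γ for every B-production
Closure: [S' -> .S, S -> .Ac, S -> .ba, A -> .AcB, A -> .b]


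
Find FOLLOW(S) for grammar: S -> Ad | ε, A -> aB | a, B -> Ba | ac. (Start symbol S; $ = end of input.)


$ ∈ FOLLOW(S). For each A -> αBβ: add FIRST(β)\{ε} to FOLLOW(B); if β nullable, add FOLLOW(A).
FOLLOW(S) = {$}


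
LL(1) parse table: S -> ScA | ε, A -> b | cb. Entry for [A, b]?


For [A, b]: 'b' ∈ FIRST(b)
Entry: A -> b


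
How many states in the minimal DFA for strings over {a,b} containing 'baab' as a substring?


KMP-style automaton: 4 progress states + 1 absorbing accept = 5
Minimal DFA: 5 states


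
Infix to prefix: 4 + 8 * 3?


'*' binds tighter: tree is (+ 4 (* 8 3))
Prefix: + 4 * 8 3


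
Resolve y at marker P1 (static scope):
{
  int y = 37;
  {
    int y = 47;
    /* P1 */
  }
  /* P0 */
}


y declared in the same block as P1
y = 47


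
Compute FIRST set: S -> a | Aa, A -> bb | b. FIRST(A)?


Per alternative of A: FIRST(bb) = {b}; FIRST(b) = {b}
FIRST(A) = {b}


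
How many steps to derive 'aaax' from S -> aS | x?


Derivation: S => aS => aaS => aaaS => aaax
Steps: 4


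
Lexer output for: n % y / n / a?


Scan left to right, longest-match per lexeme
Tokens: ID(n), OP(%), ID(y), OP(/), ID(n), OP(/), ID(a)


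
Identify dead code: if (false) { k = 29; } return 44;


condition is constant false, so the whole block is unreachable
Dead: 'if (false) { k = 29; }'


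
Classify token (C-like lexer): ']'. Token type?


Pattern: delimiter/punctuation
Type: PUNCTUATION


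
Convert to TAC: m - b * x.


Break into single-operator statements:
t1 = b * x
t2 = m - t1


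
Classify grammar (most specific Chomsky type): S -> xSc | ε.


Single nonterminal LHS, but x^n c^n is not regular
Classification: Type 2 (Context-Free)


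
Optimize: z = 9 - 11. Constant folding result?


9 - 11 = -2 at compile time
Optimized: z = -2


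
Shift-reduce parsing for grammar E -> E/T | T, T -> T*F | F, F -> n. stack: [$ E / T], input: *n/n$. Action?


'*' can extend T; shift to build T -> T*F
Action: shift


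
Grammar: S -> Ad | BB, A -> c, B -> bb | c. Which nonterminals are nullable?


A nonterminal is nullable iff some alternative derives ε (directly, or every symbol in it is nullable)
Nullable: {}


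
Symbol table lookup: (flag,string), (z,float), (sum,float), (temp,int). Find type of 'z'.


Lookup 'z' → type float


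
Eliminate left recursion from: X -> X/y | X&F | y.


Left-recursive alternatives: X/y, X&F; non-recursive: y
Introduce X': X -> yX', X' -> /yX' | &FX' | ε


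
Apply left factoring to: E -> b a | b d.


Common prefix: 'b'
Factored: E -> b E', E' -> a | d


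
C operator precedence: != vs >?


'>' is relational (level 7); '!=' is equality (level 6)
Higher level binds tighter
'>' has higher precedence than '!='


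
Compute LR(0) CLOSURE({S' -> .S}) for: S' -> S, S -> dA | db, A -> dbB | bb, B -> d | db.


Start: S' -> .S
For each item with dot before a nonterminal B, add B -> .γ for every B-production
Closure: [S' -> .S, S -> .dA, S -> .db]


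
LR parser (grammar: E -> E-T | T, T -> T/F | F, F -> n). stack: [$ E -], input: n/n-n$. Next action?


no handle ('E-' is not any RHS); shift 'n'
Action: shift


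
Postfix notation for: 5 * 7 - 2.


Left to right (same or higher precedence on left)
Postfix: 5 7 * 2 -


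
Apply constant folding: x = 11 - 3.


11 - 3 = 8 at compile time
Optimized: x = 8


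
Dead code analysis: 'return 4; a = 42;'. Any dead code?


statement follows a return and is unreachable
Dead: 'a = 42'


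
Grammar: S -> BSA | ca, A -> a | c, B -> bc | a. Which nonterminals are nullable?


A nonterminal is nullable iff some alternative derives ε (directly, or every symbol in it is nullable)
Nullable: {}


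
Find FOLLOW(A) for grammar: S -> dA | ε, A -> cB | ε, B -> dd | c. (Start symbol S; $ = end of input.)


$ ∈ FOLLOW(S). For each A -> αBβ: add FIRST(β)\{ε} to FOLLOW(B); if β nullable, add FOLLOW(A).
FOLLOW(A) = {$}


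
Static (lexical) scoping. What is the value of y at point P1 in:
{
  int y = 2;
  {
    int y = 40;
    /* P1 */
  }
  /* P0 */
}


y declared in the same block as P1
y = 40


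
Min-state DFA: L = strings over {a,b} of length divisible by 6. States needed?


Track length mod 6: states 0..5, accept at 0
Minimal DFA: 6 states


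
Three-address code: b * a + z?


Break into single-operator statements:
t1 = b * a
t2 = t1 + z


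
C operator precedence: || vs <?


'<' is relational (level 7); '||' is logical OR (level 1)
Higher level binds tighter
'<' has higher precedence than '||'


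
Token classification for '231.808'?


Pattern: digits with a decimal point
Type: FLOAT_LITERAL


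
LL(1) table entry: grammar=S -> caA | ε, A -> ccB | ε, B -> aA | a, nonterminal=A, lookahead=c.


For [A, c]: 'c' ∈ FIRST(ccB)
Entry: A -> ccB


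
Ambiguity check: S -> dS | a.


right-linear, alternatives start with distinct terminals 'd' vs 'a': unique leftmost derivation
Unambiguous


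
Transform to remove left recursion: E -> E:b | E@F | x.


Left-recursive alternatives: E:b, E@F; non-recursive: x
Introduce E': E -> xE', E' -> :bE' | @FE' | ε


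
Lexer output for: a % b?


Scan left to right, longest-match per lexeme
Tokens: ID(a), OP(%), ID(b)


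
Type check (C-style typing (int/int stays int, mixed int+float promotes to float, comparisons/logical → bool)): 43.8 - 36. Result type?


Operand types: float - int
Rule: mixed int/float promotes to float; int/int stays int
Result type: float


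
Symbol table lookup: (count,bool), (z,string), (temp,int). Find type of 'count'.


Lookup 'count' → type bool


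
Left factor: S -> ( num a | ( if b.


Common prefix: '('
Factored: S -> ( S', S' -> num a | if b


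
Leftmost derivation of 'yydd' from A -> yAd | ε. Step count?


Derivation: A => yAd => yyAdd => yydd
Steps: 3


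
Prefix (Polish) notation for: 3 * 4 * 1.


left-to-right (same/higher precedence on left): tree is (* (* 3 4) 1)
Prefix: * * 3 4 1


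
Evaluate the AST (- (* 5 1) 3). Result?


Evaluate inner: (* 5 1) = 5
Evaluate root: (- 5 3) = 2
Result: 2


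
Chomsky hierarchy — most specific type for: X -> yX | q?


Right-linear: every RHS is a terminal or a terminal followed by one nonterminal
Classification: Type 3 (Regular)


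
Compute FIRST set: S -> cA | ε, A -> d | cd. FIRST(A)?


Per alternative of A: FIRST(d) = {d}; FIRST(cd) = {c}
FIRST(A) = {c, d}


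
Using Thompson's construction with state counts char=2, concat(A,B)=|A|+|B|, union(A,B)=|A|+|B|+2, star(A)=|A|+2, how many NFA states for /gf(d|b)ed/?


Syntax tree has 6 char leaf(s), 1 union(s), 0 star(s)
chars contribute 6×2 = 12; each union adds +2; each star adds +2
Total: 12 + 2 + 0 = 14 states


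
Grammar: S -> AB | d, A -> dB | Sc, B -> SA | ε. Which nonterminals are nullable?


A nonterminal is nullable iff some alternative derives ε (directly, or every symbol in it is nullable)
Nullable: {B}


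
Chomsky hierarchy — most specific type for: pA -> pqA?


LHS has context (more than one symbol) and |LHS| ≤ |RHS|
Classification: Type 1 (Context-Sensitive)


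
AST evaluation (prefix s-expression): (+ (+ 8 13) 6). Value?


Evaluate inner: (+ 8 13) = 21
Evaluate root: (+ 21 6) = 27
Result: 27


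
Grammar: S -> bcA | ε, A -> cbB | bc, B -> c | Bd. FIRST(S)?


Per alternative of S: FIRST(bcA) = {b}; FIRST(ε) = {ε}
FIRST(S) = {b, ε}


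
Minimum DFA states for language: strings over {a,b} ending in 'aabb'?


Track the longest suffix of input matching a prefix of 'aabb': 5 classes (prefixes of length 0..4)
Minimal DFA: 5 states


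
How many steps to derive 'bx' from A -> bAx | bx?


Derivation: A => bx
Steps: 1


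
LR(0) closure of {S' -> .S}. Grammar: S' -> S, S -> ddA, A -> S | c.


Start: S' -> .S
For each item with dot before a nonterminal B, add B -> .γ for every B-production
Closure: [S' -> .S, S -> .ddA]


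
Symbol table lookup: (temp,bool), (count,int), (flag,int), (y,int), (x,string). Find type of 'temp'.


Lookup 'temp' → type bool


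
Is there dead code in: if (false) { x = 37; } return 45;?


condition is constant false, so the whole block is unreachable
Dead: 'if (false) { x = 37; }'


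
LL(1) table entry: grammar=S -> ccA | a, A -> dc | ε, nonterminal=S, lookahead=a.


For [S, a]: 'a' ∈ FIRST(a)
Entry: S -> a


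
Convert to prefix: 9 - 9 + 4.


left-to-right (same/higher precedence on left): tree is (+ (- 9 9) 4)
Prefix: + - 9 9 4


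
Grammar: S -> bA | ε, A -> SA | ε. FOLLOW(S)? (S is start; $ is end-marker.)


$ ∈ FOLLOW(S). For each A -> αBβ: add FIRST(β)\{ε} to FOLLOW(B); if β nullable, add FOLLOW(A).
FOLLOW(S) = {$, b}


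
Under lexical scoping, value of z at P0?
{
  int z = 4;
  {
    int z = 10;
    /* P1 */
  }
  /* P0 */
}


z declared in the same block as P0
z = 4


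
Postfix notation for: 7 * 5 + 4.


Left to right (same or higher precedence on left)
Postfix: 7 5 * 4 +


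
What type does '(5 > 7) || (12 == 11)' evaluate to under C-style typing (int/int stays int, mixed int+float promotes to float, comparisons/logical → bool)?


Operand types: bool || bool
Rule: logical operators take bool operands and yield bool
Result type: bool


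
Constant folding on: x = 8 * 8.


8 * 8 = 64 at compile time
Optimized: x = 64


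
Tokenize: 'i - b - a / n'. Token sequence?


Scan left to right, longest-match per lexeme
Tokens: ID(i), OP(-), ID(b), OP(-), ID(a), OP(/), ID(n)


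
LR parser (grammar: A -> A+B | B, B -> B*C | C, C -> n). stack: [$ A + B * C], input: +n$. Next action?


handle 'B*C' on top
Action: reduce (B -> B*C)


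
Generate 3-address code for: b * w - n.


Break into single-operator statements:
t1 = b * w
t2 = t1 - n


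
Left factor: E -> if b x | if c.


Common prefix: 'if'
Factored: E -> if E', E' -> b x | c


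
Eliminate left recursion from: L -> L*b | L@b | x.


Left-recursive alternatives: L*b, L@b; non-recursive: x
Introduce L': L -> xL', L' -> *bL' | @bL' | ε


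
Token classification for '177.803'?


Pattern: digits with a decimal point
Type: FLOAT_LITERAL


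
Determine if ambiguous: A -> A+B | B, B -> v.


precedence layered via separate nonterminal B: deterministic
Unambiguous


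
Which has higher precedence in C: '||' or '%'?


'%' is multiplicative (level 10); '||' is logical OR (level 1)
Higher level binds tighter
'%' has higher precedence than '||'


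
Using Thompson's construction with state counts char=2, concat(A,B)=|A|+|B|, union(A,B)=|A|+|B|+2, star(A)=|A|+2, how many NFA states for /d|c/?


Syntax tree has 2 char leaf(s), 1 union(s), 0 star(s)
chars contribute 2×2 = 4; each union adds +2; each star adds +2
Total: 4 + 2 + 0 = 6 states


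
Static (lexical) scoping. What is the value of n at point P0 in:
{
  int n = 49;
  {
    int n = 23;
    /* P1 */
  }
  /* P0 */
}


n declared in the same block as P0
n = 49


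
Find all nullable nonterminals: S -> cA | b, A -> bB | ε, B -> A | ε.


A nonterminal is nullable iff some alternative derives ε (directly, or every symbol in it is nullable)
Nullable: {A, B}


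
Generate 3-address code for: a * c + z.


Break into single-operator statements:
t1 = a * c
t2 = t1 + z


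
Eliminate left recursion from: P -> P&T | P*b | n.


Left-recursive alternatives: P&T, P*b; non-recursive: n
Introduce P': P -> nP', P' -> &TP' | *bP' | ε


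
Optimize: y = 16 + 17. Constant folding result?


16 + 17 = 33 at compile time
Optimized: y = 33


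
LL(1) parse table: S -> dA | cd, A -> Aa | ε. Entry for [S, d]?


For [S, d]: 'd' ∈ FIRST(dA)
Entry: S -> dA


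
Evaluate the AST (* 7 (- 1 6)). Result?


Evaluate inner: (- 1 6) = -5
Evaluate root: (* 7 -5) = -35
Result: -35


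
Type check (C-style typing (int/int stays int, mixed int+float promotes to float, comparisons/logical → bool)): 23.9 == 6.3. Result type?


Operand types: float == float
Rule: comparison yields bool
Result type: bool


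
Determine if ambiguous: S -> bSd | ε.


balanced b^n…d^n: each string has a unique parse
Unambiguous


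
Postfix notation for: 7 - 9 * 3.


* has higher precedence, evaluate 9*3 first
Postfix: 7 9 3 * -


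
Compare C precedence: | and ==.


'==' is equality (level 6); '|' is bitwise OR (level 3)
Higher level binds tighter
'==' has higher precedence than '|'


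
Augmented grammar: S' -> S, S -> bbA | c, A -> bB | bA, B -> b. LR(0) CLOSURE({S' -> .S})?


Start: S' -> .S
For each item with dot before a nonterminal B, add B -> .γ for every B-production
Closure: [S' -> .S, S -> .bbA, S -> .c]


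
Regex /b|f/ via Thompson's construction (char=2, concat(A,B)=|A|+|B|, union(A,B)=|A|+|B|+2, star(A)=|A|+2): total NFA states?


Syntax tree has 2 char leaf(s), 1 union(s), 0 star(s)
chars contribute 2×2 = 4; each union adds +2; each star adds +2
Total: 4 + 2 + 0 = 6 states


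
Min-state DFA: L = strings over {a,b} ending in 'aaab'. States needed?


Track the longest suffix of input matching a prefix of 'aaab': 5 classes (prefixes of length 0..4)
Minimal DFA: 5 states


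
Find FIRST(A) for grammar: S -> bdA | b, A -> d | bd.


Per alternative of A: FIRST(d) = {d}; FIRST(bd) = {b}
FIRST(A) = {b, d}


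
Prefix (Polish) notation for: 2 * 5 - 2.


left-to-right (same/higher precedence on left): tree is (- (* 2 5) 2)
Prefix: - * 2 5 2


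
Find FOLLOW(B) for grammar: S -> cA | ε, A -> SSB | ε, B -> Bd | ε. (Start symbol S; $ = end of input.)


$ ∈ FOLLOW(S). For each A -> αBβ: add FIRST(β)\{ε} to FOLLOW(B); if β nullable, add FOLLOW(A).
FOLLOW(B) = {$, c, d}


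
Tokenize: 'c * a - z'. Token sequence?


Scan left to right, longest-match per lexeme
Tokens: ID(c), OP(*), ID(a), OP(-), ID(z)


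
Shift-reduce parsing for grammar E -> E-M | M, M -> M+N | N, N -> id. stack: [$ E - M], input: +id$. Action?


'+' can extend M; shift to build M -> M+N
Action: shift


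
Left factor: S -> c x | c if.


Common prefix: 'c'
Factored: S -> c S', S' -> x | if


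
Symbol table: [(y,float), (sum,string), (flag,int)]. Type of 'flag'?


Lookup 'flag' → type int


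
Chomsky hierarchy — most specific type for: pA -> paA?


LHS has context (more than one symbol) and |LHS| ≤ |RHS|
Classification: Type 1 (Context-Sensitive)


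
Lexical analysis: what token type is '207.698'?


Pattern: digits with a decimal point
Type: FLOAT_LITERAL


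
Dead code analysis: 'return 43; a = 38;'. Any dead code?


statement follows a return and is unreachable
Dead: 'a = 38'


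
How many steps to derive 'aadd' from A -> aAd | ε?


Derivation: A => aAd => aaAdd => aadd
Steps: 3


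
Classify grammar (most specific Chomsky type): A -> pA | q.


Right-linear: every RHS is a terminal or a terminal followed by one nonterminal
Classification: Type 3 (Regular)


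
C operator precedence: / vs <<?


'/' is multiplicative (level 10); '<<' is shift (level 8)
Higher level binds tighter
'/' has higher precedence than '<<'


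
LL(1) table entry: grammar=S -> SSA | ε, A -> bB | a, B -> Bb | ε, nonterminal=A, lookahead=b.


For [A, b]: 'b' ∈ FIRST(bB)
Entry: A -> bB


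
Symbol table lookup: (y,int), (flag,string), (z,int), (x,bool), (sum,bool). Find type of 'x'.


Lookup 'x' → type bool


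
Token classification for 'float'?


Pattern: reserved word
Type: KEYWORD


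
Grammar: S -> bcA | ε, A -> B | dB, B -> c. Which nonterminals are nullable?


A nonterminal is nullable iff some alternative derives ε (directly, or every symbol in it is nullable)
Nullable: {S}


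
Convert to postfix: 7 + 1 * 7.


* has higher precedence, evaluate 1*7 first
Postfix: 7 1 7 * +


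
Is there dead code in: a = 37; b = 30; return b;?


a is assigned but never read
Dead: 'a = 37'


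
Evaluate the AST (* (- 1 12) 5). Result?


Evaluate inner: (- 1 12) = -11
Evaluate root: (* -11 5) = -55
Result: -55


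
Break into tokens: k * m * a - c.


Scan left to right, longest-match per lexeme
Tokens: ID(k), OP(*), ID(m), OP(*), ID(a), OP(-), ID(c)


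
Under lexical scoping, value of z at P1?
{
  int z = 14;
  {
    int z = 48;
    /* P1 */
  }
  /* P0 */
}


z declared in the same block as P1
z = 48


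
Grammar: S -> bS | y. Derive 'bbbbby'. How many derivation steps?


Derivation: S => bS => bbS => bbbS => bbbbS => bbbbbS => bbbbby
Steps: 6


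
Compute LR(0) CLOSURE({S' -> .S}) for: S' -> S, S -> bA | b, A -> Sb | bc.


Start: S' -> .S
For each item with dot before a nonterminal B, add B -> .γ for every B-production
Closure: [S' -> .S, S -> .bA, S -> .b]


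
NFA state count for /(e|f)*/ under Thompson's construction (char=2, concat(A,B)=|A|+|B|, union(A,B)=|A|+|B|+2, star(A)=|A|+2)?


Syntax tree has 2 char leaf(s), 1 union(s), 1 star(s)
chars contribute 2×2 = 4; each union adds +2; each star adds +2
Total: 4 + 2 + 2 = 8 states


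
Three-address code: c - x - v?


Break into single-operator statements:
t1 = c - x
t2 = t1 - v


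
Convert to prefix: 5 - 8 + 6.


left-to-right (same/higher precedence on left): tree is (+ (- 5 8) 6)
Prefix: + - 5 8 6


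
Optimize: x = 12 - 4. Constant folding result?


12 - 4 = 8 at compile time
Optimized: x = 8


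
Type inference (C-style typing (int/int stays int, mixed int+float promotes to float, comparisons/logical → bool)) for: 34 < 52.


Operand types: int < int
Rule: comparison yields bool
Result type: bool


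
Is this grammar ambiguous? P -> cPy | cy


balanced c^n…y^n: each string has a unique parse
Unambiguous


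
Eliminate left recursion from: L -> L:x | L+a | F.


Left-recursive alternatives: L:x, L+a; non-recursive: F
Introduce L': L -> FL', L' -> :xL' | +aL' | ε


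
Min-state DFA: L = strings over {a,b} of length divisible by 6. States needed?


Track length mod 6: states 0..5, accept at 0
Minimal DFA: 6 states


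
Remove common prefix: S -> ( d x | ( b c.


Common prefix: '('
Factored: S -> ( S', S' -> d x | b c


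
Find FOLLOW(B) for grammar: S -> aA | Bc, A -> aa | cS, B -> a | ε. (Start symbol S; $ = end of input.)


$ ∈ FOLLOW(S). For each A -> αBβ: add FIRST(β)\{ε} to FOLLOW(B); if β nullable, add FOLLOW(A).
FOLLOW(B) = {c}


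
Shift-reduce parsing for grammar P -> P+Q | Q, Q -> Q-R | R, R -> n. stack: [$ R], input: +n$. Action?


'R' (not preceded by Q-) is the handle for Q -> R
Action: reduce (Q -> R)


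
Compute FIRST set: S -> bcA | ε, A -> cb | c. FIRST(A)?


Per alternative of A: FIRST(cb) = {c}; FIRST(c) = {c}
FIRST(A) = {c}


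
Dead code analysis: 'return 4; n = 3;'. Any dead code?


statement follows a return and is unreachable
Dead: 'n = 3'


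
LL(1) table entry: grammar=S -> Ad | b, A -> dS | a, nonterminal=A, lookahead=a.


For [A, a]: 'a' ∈ FIRST(a)
Entry: A -> a


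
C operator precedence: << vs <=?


'<<' is shift (level 8); '<=' is relational (level 7)
Higher level binds tighter
'<<' has higher precedence than '<='


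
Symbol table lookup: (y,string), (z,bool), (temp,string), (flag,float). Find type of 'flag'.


Lookup 'flag' → type float


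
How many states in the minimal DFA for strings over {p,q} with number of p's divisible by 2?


Track (count of p) mod 2: states 0..1, accept at 0
Minimal DFA: 2 states


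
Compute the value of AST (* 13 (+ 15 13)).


Evaluate inner: (+ 15 13) = 28
Evaluate root: (* 13 28) = 364
Result: 364


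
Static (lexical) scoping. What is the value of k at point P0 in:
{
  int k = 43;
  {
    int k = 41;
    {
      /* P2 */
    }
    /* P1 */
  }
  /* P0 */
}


k declared in the same block as P0
k = 43


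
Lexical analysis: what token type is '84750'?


Pattern: digits only
Type: INTEGER_LITERAL


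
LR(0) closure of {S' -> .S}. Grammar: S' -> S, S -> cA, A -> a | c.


Start: S' -> .S
For each item with dot before a nonterminal B, add B -> .γ for every B-production
Closure: [S' -> .S, S -> .cA]


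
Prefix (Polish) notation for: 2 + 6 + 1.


left-to-right (same/higher precedence on left): tree is (+ (+ 2 6) 1)
Prefix: + + 2 6 1


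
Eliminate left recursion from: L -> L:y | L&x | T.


Left-recursive alternatives: L:y, L&x; non-recursive: T
Introduce L': L -> TL', L' -> :yL' | &xL' | ε


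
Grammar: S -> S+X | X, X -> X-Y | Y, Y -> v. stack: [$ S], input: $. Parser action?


start symbol S on stack, input exhausted
Action: accept


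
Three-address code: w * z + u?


Break into single-operator statements:
t1 = w * z
t2 = t1 + u


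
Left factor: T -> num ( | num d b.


Common prefix: 'num'
Factored: T -> num T', T' -> ( | d b


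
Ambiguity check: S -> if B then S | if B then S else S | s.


dangling else: 'if B then if B then s else s' parses two ways
Ambiguous


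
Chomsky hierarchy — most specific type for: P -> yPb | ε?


Single nonterminal LHS, but y^n b^n is not regular
Classification: Type 2 (Context-Free)


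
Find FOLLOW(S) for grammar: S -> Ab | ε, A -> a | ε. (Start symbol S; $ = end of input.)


$ ∈ FOLLOW(S). For each A -> αBβ: add FIRST(β)\{ε} to FOLLOW(B); if β nullable, add FOLLOW(A).
FOLLOW(S) = {$}


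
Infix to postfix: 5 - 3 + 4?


Left to right (same or higher precedence on left)
Postfix: 5 3 - 4 +


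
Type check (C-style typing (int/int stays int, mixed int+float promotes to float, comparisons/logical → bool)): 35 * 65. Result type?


Operand types: int * int
Rule: mixed int/float promotes to float; int/int stays int
Result type: int


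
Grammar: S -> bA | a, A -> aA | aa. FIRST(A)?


Per alternative of A: FIRST(aA) = {a}; FIRST(aa) = {a}
FIRST(A) = {a}


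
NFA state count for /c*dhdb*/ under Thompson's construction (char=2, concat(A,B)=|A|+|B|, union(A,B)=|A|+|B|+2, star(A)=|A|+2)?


Syntax tree has 5 char leaf(s), 0 union(s), 2 star(s)
chars contribute 5×2 = 10; each union adds +2; each star adds +2
Total: 10 + 0 + 4 = 14 states


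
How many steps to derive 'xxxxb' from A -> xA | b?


Derivation: A => xA => xxA => xxxA => xxxxA => xxxxb
Steps: 5


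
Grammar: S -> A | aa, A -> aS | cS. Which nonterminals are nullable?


A nonterminal is nullable iff some alternative derives ε (directly, or every symbol in it is nullable)
Nullable: {}


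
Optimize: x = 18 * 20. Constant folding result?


18 * 20 = 360 at compile time
Optimized: x = 360


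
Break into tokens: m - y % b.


Scan left to right, longest-match per lexeme
Tokens: ID(m), OP(-), ID(y), OP(%), ID(b)


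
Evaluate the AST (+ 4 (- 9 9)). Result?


Evaluate inner: (- 9 9) = 0
Evaluate root: (+ 4 0) = 4
Result: 4


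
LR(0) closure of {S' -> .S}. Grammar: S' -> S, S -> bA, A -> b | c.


Start: S' -> .S
For each item with dot before a nonterminal B, add B -> .γ for every B-production
Closure: [S' -> .S, S -> .bA]


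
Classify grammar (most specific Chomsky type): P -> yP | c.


Right-linear: every RHS is a terminal or a terminal followed by one nonterminal
Classification: Type 3 (Regular)


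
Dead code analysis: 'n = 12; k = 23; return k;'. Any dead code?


n is assigned but never read
Dead: 'n = 12'


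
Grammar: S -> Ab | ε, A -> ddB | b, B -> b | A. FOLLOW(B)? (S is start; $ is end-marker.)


$ ∈ FOLLOW(S). For each A -> αBβ: add FIRST(β)\{ε} to FOLLOW(B); if β nullable, add FOLLOW(A).
FOLLOW(B) = {b}


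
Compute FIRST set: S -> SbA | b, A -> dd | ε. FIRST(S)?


Per alternative of S: FIRST(SbA) = {b}; FIRST(b) = {b}
FIRST(S) = {b}


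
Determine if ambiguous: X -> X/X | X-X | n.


'n/n-n' has two parse trees (no precedence encoded between / and -)
Ambiguous


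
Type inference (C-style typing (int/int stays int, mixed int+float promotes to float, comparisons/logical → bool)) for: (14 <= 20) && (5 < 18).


Operand types: bool && bool
Rule: logical operators take bool operands and yield bool
Result type: bool


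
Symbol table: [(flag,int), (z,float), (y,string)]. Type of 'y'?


Lookup 'y' → type string


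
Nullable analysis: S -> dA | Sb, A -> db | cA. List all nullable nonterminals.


A nonterminal is nullable iff some alternative derives ε (directly, or every symbol in it is nullable)
Nullable: {}


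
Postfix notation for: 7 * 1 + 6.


Left to right (same or higher precedence on left)
Postfix: 7 1 * 6 +


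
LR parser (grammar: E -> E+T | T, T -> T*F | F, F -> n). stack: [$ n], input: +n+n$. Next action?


'n' on top is the handle for F -> n
Action: reduce (F -> n)


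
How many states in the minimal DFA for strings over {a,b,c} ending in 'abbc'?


Track the longest suffix of input matching a prefix of 'abbc': 5 classes (prefixes of length 0..4)
Minimal DFA: 5 states


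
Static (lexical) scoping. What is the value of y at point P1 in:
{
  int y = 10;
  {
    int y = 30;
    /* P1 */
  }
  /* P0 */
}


y declared in the same block as P1
y = 30


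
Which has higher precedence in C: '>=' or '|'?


'>=' is relational (level 7); '|' is bitwise OR (level 3)
Higher level binds tighter
'>=' has higher precedence than '|'


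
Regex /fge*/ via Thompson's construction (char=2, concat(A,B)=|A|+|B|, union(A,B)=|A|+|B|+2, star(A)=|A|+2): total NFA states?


Syntax tree has 3 char leaf(s), 0 union(s), 1 star(s)
chars contribute 3×2 = 6; each union adds +2; each star adds +2
Total: 6 + 0 + 2 = 8 states


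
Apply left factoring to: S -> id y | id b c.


Common prefix: 'id'
Factored: S -> id S', S' -> y | b c


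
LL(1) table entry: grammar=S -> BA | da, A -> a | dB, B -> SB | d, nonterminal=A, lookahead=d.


For [A, d]: 'd' ∈ FIRST(dB)
Entry: A -> dB


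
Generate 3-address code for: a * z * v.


Break into single-operator statements:
t1 = a * z
t2 = t1 * v


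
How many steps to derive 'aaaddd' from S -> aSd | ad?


Derivation: S => aSd => aaSdd => aaaddd
Steps: 3


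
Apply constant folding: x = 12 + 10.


12 + 10 = 22 at compile time
Optimized: x = 22


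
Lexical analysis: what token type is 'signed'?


Pattern: reserved word
Type: KEYWORD


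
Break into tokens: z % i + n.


Scan left to right, longest-match per lexeme
Tokens: ID(z), OP(%), ID(i), OP(+), ID(n)


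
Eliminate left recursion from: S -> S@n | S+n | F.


Left-recursive alternatives: S@n, S+n; non-recursive: F
Introduce S': S -> FS', S' -> @nS' | +nS' | ε


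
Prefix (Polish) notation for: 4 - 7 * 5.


'*' binds tighter: tree is (- 4 (* 7 5))
Prefix: - 4 * 7 5


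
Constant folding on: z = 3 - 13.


3 - 13 = -10 at compile time
Optimized: z = -10


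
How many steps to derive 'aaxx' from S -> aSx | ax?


Derivation: S => aSx => aaxx
Steps: 2


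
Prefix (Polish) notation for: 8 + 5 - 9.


left-to-right (same/higher precedence on left): tree is (- (+ 8 5) 9)
Prefix: - + 8 5 9


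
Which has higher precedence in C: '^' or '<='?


'<=' is relational (level 7); '^' is bitwise XOR (level 4)
Higher level binds tighter
'<=' has higher precedence than '^'


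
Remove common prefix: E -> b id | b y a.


Common prefix: 'b'
Factored: E -> b E', E' -> id | y a


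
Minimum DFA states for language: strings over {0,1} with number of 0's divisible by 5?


Track (count of 0) mod 5: states 0..4, accept at 0
Minimal DFA: 5 states


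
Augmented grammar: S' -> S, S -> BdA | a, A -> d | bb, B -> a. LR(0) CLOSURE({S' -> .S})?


Start: S' -> .S
For each item with dot before a nonterminal B, add B -> .γ for every B-production
Closure: [S' -> .S, S -> .BdA, S -> .a, B -> .a]


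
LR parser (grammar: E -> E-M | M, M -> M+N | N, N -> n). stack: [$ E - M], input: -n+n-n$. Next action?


handle 'E-M' on top; lookahead ∈ FOLLOW(E) = {-, $}
Action: reduce (E -> E-M)


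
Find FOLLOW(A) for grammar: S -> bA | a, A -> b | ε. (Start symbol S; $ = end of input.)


$ ∈ FOLLOW(S). For each A -> αBβ: add FIRST(β)\{ε} to FOLLOW(B); if β nullable, add FOLLOW(A).
FOLLOW(A) = {$}


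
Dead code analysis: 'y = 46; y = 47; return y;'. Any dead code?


first assignment to y is overwritten before any read
Dead: 'y = 46'


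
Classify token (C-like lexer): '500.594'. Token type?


Pattern: digits with a decimal point
Type: FLOAT_LITERAL


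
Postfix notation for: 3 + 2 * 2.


* has higher precedence, evaluate 2*2 first
Postfix: 3 2 2 * +


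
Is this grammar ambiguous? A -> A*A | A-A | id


'id*id-id' has two parse trees (no precedence encoded between * and -)
Ambiguous


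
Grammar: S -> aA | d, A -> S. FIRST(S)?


Per alternative of S: FIRST(aA) = {a}; FIRST(d) = {d}
FIRST(S) = {a, d}


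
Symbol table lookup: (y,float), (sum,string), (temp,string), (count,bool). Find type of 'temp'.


Lookup 'temp' → type string


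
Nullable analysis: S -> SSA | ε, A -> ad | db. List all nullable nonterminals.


A nonterminal is nullable iff some alternative derives ε (directly, or every symbol in it is nullable)
Nullable: {S}


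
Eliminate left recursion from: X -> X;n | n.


Left-recursive alternatives: X;n; non-recursive: n
Introduce X': X -> nX', X' -> ;nX' | ε


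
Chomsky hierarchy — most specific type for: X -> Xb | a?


Left-linear: every RHS is a terminal or one nonterminal followed by a terminal
Classification: Type 3 (Regular)


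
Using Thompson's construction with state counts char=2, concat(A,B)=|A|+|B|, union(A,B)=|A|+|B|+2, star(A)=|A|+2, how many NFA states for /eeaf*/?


Syntax tree has 4 char leaf(s), 0 union(s), 1 star(s)
chars contribute 4×2 = 8; each union adds +2; each star adds +2
Total: 8 + 0 + 2 = 10 states


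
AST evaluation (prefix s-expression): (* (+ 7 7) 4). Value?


Evaluate inner: (+ 7 7) = 14
Evaluate root: (* 14 4) = 56
Result: 56


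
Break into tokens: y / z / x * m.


Scan left to right, longest-match per lexeme
Tokens: ID(y), OP(/), ID(z), OP(/), ID(x), OP(*), ID(m)


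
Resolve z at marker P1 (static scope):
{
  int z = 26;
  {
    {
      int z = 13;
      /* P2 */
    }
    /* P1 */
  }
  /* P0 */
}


P1's block does not declare z; resolves to the enclosing declaration at depth 0
z = 26


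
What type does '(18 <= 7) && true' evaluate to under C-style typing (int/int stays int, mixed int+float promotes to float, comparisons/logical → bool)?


Operand types: bool && bool
Rule: logical operators take bool operands and yield bool
Result type: bool


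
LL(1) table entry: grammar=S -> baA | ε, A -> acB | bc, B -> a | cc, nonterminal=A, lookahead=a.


For [A, a]: 'a' ∈ FIRST(acB)
Entry: A -> acB


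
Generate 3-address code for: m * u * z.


Break into single-operator statements:
t1 = m * u
t2 = t1 * z


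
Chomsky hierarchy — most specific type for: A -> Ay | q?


Left-linear: every RHS is a terminal or one nonterminal followed by a terminal
Classification: Type 3 (Regular)


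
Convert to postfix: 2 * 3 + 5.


Left to right (same or higher precedence on left)
Postfix: 2 3 * 5 +


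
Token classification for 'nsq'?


Pattern: letter/underscore followed by alphanumerics, not a keyword
Type: IDENTIFIER


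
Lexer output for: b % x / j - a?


Scan left to right, longest-match per lexeme
Tokens: ID(b), OP(%), ID(x), OP(/), ID(j), OP(-), ID(a)


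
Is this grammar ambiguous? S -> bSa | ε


balanced b^n…a^n: each string has a unique parse
Unambiguous


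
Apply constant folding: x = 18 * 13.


18 * 13 = 234 at compile time
Optimized: x = 234


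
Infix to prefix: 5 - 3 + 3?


left-to-right (same/higher precedence on left): tree is (+ (- 5 3) 3)
Prefix: + - 5 3 3


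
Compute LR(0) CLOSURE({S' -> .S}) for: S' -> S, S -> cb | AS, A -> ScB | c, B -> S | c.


Start: S' -> .S
For each item with dot before a nonterminal B, add B -> .γ for every B-production
Closure: [S' -> .S, S -> .cb, S -> .AS, A -> .ScB, A -> .c]


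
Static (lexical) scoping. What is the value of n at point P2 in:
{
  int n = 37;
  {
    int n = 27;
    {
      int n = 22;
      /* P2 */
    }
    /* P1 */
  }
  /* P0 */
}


n declared in the same block as P2
n = 22


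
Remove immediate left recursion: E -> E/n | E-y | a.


Left-recursive alternatives: E/n, E-y; non-recursive: a
Introduce E': E -> aE', E' -> /nE' | -yE' | ε


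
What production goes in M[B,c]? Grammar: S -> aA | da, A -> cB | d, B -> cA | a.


For [B, c]: 'c' ∈ FIRST(cA)
Entry: B -> cA


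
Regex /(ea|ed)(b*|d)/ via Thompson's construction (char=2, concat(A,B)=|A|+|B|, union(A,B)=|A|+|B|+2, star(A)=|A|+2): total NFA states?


Syntax tree has 6 char leaf(s), 2 union(s), 1 star(s)
chars contribute 6×2 = 12; each union adds +2; each star adds +2
Total: 12 + 4 + 2 = 18 states


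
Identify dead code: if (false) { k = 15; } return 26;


condition is constant false, so the whole block is unreachable
Dead: 'if (false) { k = 15; }'


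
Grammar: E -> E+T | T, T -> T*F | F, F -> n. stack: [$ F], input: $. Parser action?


'F' (not preceded by T*) is the handle for T -> F
Action: reduce (T -> F)


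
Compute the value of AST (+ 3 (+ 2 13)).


Evaluate inner: (+ 2 13) = 15
Evaluate root: (+ 3 15) = 18
Result: 18


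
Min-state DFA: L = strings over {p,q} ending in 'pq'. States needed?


Track the longest suffix of input matching a prefix of 'pq': 3 classes (prefixes of length 0..2)
Minimal DFA: 3 states


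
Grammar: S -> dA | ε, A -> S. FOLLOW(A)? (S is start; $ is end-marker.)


$ ∈ FOLLOW(S). For each A -> αBβ: add FIRST(β)\{ε} to FOLLOW(B); if β nullable, add FOLLOW(A).
FOLLOW(A) = {$}


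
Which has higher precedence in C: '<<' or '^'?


'<<' is shift (level 8); '^' is bitwise XOR (level 4)
Higher level binds tighter
'<<' has higher precedence than '^'


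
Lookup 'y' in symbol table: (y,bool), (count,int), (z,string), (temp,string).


Lookup 'y' → type bool


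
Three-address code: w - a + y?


Break into single-operator statements:
t1 = w - a
t2 = t1 + y


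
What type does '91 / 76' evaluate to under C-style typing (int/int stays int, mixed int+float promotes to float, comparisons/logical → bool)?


Operand types: int / int
Rule: mixed int/float promotes to float; int/int stays int
Result type: int


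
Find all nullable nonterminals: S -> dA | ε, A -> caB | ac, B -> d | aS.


A nonterminal is nullable iff some alternative derives ε (directly, or every symbol in it is nullable)
Nullable: {S}


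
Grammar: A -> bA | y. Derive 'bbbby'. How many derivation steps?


Derivation: A => bA => bbA => bbbA => bbbbA => bbbby
Steps: 5


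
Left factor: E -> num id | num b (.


Common prefix: 'num'
Factored: E -> num E', E' -> id | b (


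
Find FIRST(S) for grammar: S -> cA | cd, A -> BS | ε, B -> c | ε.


Per alternative of S: FIRST(cA) = {c}; FIRST(cd) = {c}
FIRST(S) = {c}


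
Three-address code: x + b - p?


Break into single-operator statements:
t1 = x + b
t2 = t1 - p


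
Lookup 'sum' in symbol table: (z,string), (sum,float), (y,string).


Lookup 'sum' → type float


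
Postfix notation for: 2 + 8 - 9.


Left to right (same or higher precedence on left)
Postfix: 2 8 + 9 -


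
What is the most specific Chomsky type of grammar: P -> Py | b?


Left-linear: every RHS is a terminal or one nonterminal followed by a terminal
Classification: Type 3 (Regular)


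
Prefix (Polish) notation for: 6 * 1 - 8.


left-to-right (same/higher precedence on left): tree is (- (* 6 1) 8)
Prefix: - * 6 1 8


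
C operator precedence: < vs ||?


'<' is relational (level 7); '||' is logical OR (level 1)
Higher level binds tighter
'<' has higher precedence than '||'


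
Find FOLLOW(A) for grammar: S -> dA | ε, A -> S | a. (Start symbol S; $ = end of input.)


$ ∈ FOLLOW(S). For each A -> αBβ: add FIRST(β)\{ε} to FOLLOW(B); if β nullable, add FOLLOW(A).
FOLLOW(A) = {$}
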